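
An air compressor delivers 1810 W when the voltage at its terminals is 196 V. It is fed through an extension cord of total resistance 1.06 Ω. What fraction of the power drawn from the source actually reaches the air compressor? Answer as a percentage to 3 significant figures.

I = P / V = 1810 / 196 = 9.235 A through the extension cord.
P_line = I² R_line = (9.235)² × 1.06 = 90.40 W
P_source = P_load + P_line = 1810 + 90.40 = 1900 W
η = P_load / P_source = 1810 / 1900 = 0.9524

95.2 %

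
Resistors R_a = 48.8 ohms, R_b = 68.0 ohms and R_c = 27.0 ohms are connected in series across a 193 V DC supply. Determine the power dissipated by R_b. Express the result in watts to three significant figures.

122 W

In a series string the same current flows through every resistor — find that current, then P = I²R for the one we want.
R_total = 48.8 + 68.0 + 27.0 = 143.8 Ω
I = V / R_total = 193 / 143.8 = 1.342 A
P_R_b = I² × R_b = (1.342)² × 68.0 = 122.5 W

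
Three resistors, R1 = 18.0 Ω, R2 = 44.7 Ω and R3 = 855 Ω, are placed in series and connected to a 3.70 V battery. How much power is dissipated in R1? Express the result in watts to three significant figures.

0.000293 W

Since the resistors are in series they all carry the loop current I = V/R_total; the power in any one is I²R.
R_total = 18.0 + 44.7 + 855 = 917.7 Ω
I = V / R_total = 3.70 / 917.7 = 0.004032 A
P_R1 = I² × R1 = (0.004032)² × 18.0 = 0.0002926 W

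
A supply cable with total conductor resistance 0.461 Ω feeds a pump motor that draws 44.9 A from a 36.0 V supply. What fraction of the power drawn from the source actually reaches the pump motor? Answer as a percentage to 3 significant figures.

42.5 %

The supply cable carries the full 44.9 A.
P_line = I² R_line = (44.90)² × 0.461 = 929.4 W
P_source = V I = 36.0 × 44.90 = 1616 W; P_load = 687.0 W
η = P_load / P_source = 687.0 / 1616 = 0.4250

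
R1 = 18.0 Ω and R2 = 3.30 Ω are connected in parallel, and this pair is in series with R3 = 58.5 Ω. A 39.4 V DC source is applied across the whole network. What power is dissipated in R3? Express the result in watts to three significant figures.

24.2 W

Collapse the R1‖R2 pair into one equivalent R_p; then R_p and R3 form a series string.
R_p = (18.0×3.30)/(18.0+3.30) = 2.789 Ω
R_total = R_p + 58.5 = 2.789 + 58.5 = 61.29 Ω
I = V / R_total = 39.4 / 61.29 = 0.6429 A
R3 is the series element, so its power is I²R.
P_R3 = (0.6429)² × 58.5 = 24.18 W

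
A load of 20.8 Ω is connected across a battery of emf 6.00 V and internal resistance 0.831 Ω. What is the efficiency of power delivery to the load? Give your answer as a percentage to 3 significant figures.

96.2 %

The source delivers εI, of which I²R reaches the load and I²r is lost; since I is common, η = R/(R+r).
η = R / (R + r) = 20.8 / (20.8 + 0.831) = 0.9616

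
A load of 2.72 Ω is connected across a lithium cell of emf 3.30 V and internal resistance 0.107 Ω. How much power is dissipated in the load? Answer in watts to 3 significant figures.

3.71 W

Load and internal resistance form a series loop — compute the loop current, then the load power via I²R.
I = ε / (r + R) = 3.30 / (0.107 + 2.72) = 1.167 A
P_load = I² R = (1.167)² × 2.72 = 3.706 W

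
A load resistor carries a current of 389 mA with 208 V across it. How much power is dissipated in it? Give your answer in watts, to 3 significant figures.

80.9 W

Both the voltage across and the current through the element are known, so P = V I applies directly.
P = 208 V × 0.3890 A = 80.91 W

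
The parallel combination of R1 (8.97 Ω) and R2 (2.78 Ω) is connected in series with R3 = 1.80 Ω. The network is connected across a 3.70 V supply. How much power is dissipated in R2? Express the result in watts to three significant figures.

Collapse the R1‖R2 pair into one equivalent R_p; then R_p and R3 form a series string.
R_p = (8.97×2.78)/(8.97+2.78) = 2.122 Ω
R_total = R_p + 1.80 = 2.122 + 1.80 = 3.922 Ω
I = V / R_total = 3.70 / 3.922 = 0.9433 A
Voltage across the parallel pair: V_p = I × R_p = 0.9433 × 2.122 = 2.002 V
R2 has V_p across it, so P = V_p²/R2.
P_R2 = (2.002)² / 2.78 = 1.442 W

1.44 W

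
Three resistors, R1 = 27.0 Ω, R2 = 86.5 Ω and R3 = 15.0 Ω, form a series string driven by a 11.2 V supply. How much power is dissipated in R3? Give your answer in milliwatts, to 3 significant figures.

114 mW

In a series string the same current flows through every resistor — find that current, then P = I²R for the one we want.
R_total = 27.0 + 86.5 + 15.0 = 128.5 Ω
I = V / R_total = 11.2 / 128.5 = 0.08716 A
P_R3 = I² × R3 = (0.08716)² × 15.0 = 0.1140 W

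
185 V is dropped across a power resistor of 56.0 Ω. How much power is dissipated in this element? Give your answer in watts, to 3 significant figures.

We know the drop across the element and its resistance — P = V²/R, one step.
P = (185 V)² / 56.0 Ω = 611.2 W

611 W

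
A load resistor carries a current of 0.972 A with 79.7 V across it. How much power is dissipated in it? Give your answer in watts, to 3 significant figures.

Since both terminal voltage and current are stated, P = V I gives the power in one step.
P = 79.7 V × 0.9720 A = 77.47 W

77.5 W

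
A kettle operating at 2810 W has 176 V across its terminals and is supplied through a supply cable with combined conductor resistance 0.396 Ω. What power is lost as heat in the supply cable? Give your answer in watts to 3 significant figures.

The supply cable is a series resistance carrying the load current; its dissipation is I²R_line.
I = P / V = 2810 / 176 = 15.97 A through the supply cable.
P_line = I² R_line = (15.97)² × 0.396 = 100.9 W

101 W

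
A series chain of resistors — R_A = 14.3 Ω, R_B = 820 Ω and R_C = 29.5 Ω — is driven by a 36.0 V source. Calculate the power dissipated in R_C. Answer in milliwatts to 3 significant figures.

51.2 mW

The current is common to all series resistors; compute it, then apply P = I²R for the target.
R_total = 14.3 + 820 + 29.5 = 863.8 Ω
I = V / R_total = 36.0 / 863.8 = 0.04168 A
P_R_C = I² × R_C = (0.04168)² × 29.5 = 0.05124 W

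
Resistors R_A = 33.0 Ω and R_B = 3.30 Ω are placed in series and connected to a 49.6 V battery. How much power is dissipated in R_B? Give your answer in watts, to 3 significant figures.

6.16 W

Series elements share the same current, so find I first, then use P = I²R.
R_total = 33.0 + 3.30 = 36.30 Ω
I = V / R_total = 49.6 / 36.30 = 1.366 A
P_R_B = I² × R_B = (1.366)² × 3.30 = 6.161 W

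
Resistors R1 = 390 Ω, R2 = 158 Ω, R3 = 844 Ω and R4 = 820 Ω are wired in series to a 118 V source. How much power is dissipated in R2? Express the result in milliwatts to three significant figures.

450 mW

Series elements share the same current, so find I first, then use P = I²R.
R_total = 390 + 158 + 844 + 820 = 2212 Ω
I = V / R_total = 118 / 2212 = 0.05335 A
P_R2 = I² × R2 = (0.05335)² × 158 = 0.4496 W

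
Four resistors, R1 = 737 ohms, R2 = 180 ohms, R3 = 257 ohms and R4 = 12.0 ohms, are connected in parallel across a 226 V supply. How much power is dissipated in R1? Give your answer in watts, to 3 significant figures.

69.3 W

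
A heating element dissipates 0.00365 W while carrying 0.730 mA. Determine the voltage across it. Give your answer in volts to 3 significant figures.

From P = V I = I²R = V²/R, with the two given quantities we get V = P / I.
V = 0.00365 / 0.0007300 = 5.000 V

5.00 V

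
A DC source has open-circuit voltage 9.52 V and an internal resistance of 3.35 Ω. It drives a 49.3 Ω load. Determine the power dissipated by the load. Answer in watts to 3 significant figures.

1.61 W

Load and internal resistance form a series loop — compute the loop current, then the load power via I²R.
I = ε / (r + R) = 9.52 / (3.35 + 49.3) = 0.1808 A
P_load = I² R = (0.1808)² × 49.3 = 1.612 W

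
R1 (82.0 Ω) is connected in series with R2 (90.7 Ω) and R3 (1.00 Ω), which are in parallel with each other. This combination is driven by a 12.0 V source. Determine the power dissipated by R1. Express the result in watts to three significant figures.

First combine the parallel branches into one equivalent R_p, then R1 + R_p is a series pair.
R_p = (90.7×1.00)/(90.7+1.00) = 0.9891 Ω
R_total = 82.0 + 0.9891 = 82.99 Ω
I = V / R_total = 12.0 / 82.99 = 0.1446 A
The full supply current passes through R1: P = I²R.
P_R1 = (0.1446)² × 82.0 = 1.714 W

1.71 W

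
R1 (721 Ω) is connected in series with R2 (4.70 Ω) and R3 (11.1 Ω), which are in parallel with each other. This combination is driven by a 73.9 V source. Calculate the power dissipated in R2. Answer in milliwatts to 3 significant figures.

24.1 mW

Collapse R2‖R3 to a single equivalent, reducing the network to two series elements.
R_p = (4.70×11.1)/(4.70+11.1) = 3.302 Ω
R_total = 721 + 3.302 = 724.3 Ω
I = V / R_total = 73.9 / 724.3 = 0.1020 A
Voltage across the parallel pair: V_p = I × R_p = 0.1020 × 3.302 = 0.3369 V
R2 sees V_p directly, so P = V_p² / R2.
P_R2 = (0.3369)² / 4.70 = 0.02415 W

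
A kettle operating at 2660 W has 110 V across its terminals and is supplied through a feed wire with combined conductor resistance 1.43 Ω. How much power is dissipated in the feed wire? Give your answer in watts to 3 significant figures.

The feed wire is a series resistance carrying the load current; its dissipation is I²R_line.
I = P / V = 2660 / 110 = 24.18 A through the feed wire.
P_line = I² R_line = (24.18)² × 1.43 = 836.2 W

836 W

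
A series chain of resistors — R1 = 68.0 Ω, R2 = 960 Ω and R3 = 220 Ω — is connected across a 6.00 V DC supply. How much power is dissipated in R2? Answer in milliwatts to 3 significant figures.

In a series string the same current flows through every resistor — find that current, then P = I²R for the one we want.
R_total = 68.0 + 960 + 220 = 1248 Ω
I = V / R_total = 6.00 / 1248 = 0.004808 A
P_R2 = I² × R2 = (0.004808)² × 960 = 0.02219 W

22.2 mW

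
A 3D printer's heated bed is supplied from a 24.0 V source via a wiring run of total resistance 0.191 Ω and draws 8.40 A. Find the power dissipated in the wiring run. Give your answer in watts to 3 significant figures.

13.5 W

Only the current and the line resistance are needed for the I²R loss.
The wiring run carries the full 8.40 A.
P_line = I² R_line = (8.400)² × 0.191 = 13.48 W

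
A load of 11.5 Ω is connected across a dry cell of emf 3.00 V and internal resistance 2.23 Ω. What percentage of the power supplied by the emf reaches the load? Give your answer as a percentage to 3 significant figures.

Efficiency is P_load / P_total. With a series r and R sharing the same I, P = I²R for each, so η = R/(R+r).
η = R / (R + r) = 11.5 / (11.5 + 2.23) = 0.8376

83.8 %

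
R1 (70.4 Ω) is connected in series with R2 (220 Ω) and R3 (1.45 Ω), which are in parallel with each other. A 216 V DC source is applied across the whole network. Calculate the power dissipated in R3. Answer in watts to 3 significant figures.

Replace R2 and R3 with their parallel equivalent so the circuit becomes R1 in series with R_p.
R_p = (220×1.45)/(220+1.45) = 1.441 Ω
R_total = 70.4 + 1.441 = 71.84 Ω
I = V / R_total = 216 / 71.84 = 3.007 A
Voltage across the parallel pair: V_p = I × R_p = 3.007 × 1.441 = 4.331 V
With V_p across R3, its power is V_p²/R3.
P_R3 = (4.331)² / 1.45 = 12.94 W

12.9 W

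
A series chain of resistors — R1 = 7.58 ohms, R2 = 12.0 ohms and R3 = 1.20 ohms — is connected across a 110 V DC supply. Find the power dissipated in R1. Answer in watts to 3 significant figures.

In a series string the same current flows through every resistor — find that current, then P = I²R for the one we want.
R_total = 7.58 + 12.0 + 1.20 = 20.78 Ω
I = V / R_total = 110 / 20.78 = 5.294 A
P_R1 = I² × R1 = (5.294)² × 7.58 = 212.4 W

212 W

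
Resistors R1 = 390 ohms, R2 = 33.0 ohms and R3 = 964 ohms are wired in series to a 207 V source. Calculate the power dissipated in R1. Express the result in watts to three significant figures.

In a series string the same current flows through every resistor — find that current, then P = I²R for the one we want.
R_total = 390 + 33.0 + 964 = 1387 Ω
I = V / R_total = 207 / 1387 = 0.1492 A
P_R1 = I² × R1 = (0.1492)² × 390 = 8.687 W

8.69 W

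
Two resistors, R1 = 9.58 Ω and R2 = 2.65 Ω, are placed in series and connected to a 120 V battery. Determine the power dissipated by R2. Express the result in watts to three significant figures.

255 W

Series elements share the same current, so find I first, then use P = I²R.
R_total = 9.58 + 2.65 = 12.23 Ω
I = V / R_total = 120 / 12.23 = 9.812 A
P_R2 = I² × R2 = (9.812)² × 2.65 = 255.1 W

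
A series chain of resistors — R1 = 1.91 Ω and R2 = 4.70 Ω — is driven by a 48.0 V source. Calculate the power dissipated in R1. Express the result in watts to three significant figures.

101 W

In a series string the same current flows through every resistor — find that current, then P = I²R for the one we want.
R_total = 1.91 + 4.70 = 6.610 Ω
I = V / R_total = 48.0 / 6.610 = 7.262 A
P_R1 = I² × R1 = (7.262)² × 1.91 = 100.7 W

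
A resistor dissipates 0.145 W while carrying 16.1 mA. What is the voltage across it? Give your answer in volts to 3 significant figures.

From P = V I = I²R = V²/R, with the two given quantities we get V = P / I.
V = 0.145 / 0.01610 = 9.006 V

9.01 V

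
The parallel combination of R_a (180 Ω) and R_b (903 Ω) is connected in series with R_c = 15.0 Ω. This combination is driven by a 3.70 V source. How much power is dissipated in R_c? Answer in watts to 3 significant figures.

0.00754 W

Collapse the R_a‖R_b pair into one equivalent R_p; then R_p and R_c form a series string.
R_p = (180×903)/(180+903) = 150.1 Ω
R_total = R_p + 15.0 = 150.1 + 15.0 = 165.1 Ω
I = V / R_total = 3.70 / 165.1 = 0.02241 A
All the supply current flows through R_c; use P = I²R_c.
P_R_c = (0.02241)² × 15.0 = 0.007535 W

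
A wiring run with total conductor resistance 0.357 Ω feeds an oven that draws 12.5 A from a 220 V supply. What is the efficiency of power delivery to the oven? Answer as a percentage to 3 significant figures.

98.0 %

The wiring run carries the full 12.5 A.
P_line = I² R_line = (12.50)² × 0.357 = 55.78 W
P_source = V I = 220 × 12.50 = 2750 W; P_load = 2694 W
η = P_load / P_source = 2694 / 2750 = 0.9797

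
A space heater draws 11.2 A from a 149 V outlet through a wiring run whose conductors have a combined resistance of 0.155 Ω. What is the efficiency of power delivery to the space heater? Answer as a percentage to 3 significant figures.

The wiring run carries the full 11.2 A.
P_line = I² R_line = (11.20)² × 0.155 = 19.44 W
P_source = V I = 149 × 11.20 = 1669 W; P_load = 1649 W
η = P_load / P_source = 1649 / 1669 = 0.9883

98.8 %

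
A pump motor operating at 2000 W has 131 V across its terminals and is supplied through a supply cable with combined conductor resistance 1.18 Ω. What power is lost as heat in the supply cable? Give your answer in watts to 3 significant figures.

275 W

Line loss is just I²R for the cable — we know both I and R_line directly.
I = P / V = 2000 / 131 = 15.27 A through the supply cable.
P_line = I² R_line = (15.27)² × 1.18 = 275.0 W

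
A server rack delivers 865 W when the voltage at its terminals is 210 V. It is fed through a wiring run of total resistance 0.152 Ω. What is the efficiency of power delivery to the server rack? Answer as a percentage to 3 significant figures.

I = P / V = 865 / 210 = 4.119 A through the wiring run.
P_line = I² R_line = (4.119)² × 0.152 = 2.579 W
P_source = P_load + P_line = 865.0 + 2.579 = 867.6 W
η = P_load / P_source = 865.0 / 867.6 = 0.9970

99.7 %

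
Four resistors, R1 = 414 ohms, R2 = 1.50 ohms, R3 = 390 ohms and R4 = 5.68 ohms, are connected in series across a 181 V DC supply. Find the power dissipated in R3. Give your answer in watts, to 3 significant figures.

19.4 W

In a series string the same current flows through every resistor — find that current, then P = I²R for the one we want.
R_total = 414 + 1.50 + 390 + 5.68 = 811.2 Ω
I = V / R_total = 181 / 811.2 = 0.2231 A
P_R3 = I² × R3 = (0.2231)² × 390 = 19.42 W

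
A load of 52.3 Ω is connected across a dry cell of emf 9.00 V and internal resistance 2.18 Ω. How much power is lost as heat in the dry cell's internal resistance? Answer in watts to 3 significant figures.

0.0595 W

The internal resistance carries the same current as the load; P_int = I²r.
I = ε / (r + R) = 9.00 / (2.18 + 52.3) = 0.1652 A
P_int = I² r = (0.1652)² × 2.18 = 0.05949 W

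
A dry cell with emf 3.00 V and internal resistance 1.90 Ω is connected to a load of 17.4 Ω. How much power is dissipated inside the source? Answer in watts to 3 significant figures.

0.0459 W

The source's internal resistance is just another series element carrying I; its dissipation is I²r.
I = ε / (r + R) = 3.00 / (1.90 + 17.4) = 0.1554 A
P_int = I² r = (0.1554)² × 1.90 = 0.04591 W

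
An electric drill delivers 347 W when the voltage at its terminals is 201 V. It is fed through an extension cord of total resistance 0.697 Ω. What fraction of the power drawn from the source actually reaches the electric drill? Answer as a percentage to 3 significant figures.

99.4 %

I = P / V = 347 / 201 = 1.726 A through the extension cord.
P_line = I² R_line = (1.726)² × 0.697 = 2.077 W
P_source = P_load + P_line = 347.0 + 2.077 = 349.1 W
η = P_load / P_source = 347.0 / 349.1 = 0.9940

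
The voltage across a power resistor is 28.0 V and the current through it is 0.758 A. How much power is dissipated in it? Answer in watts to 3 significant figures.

Since both terminal voltage and current are stated, P = V I gives the power in one step.
P = 28.0 V × 0.7580 A = 21.22 W

21.2 W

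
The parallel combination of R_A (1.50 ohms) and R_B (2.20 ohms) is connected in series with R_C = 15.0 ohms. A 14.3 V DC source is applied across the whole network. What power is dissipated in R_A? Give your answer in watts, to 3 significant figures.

0.429 W

Reduce the parallel combination to a single R_p; the circuit then becomes R_p in series with the remaining resistor.
R_p = (1.50×2.20)/(1.50+2.20) = 0.8919 Ω
R_total = R_p + 15.0 = 0.8919 + 15.0 = 15.89 Ω
I = V / R_total = 14.3 / 15.89 = 0.8998 A
Voltage across the parallel pair: V_p = I × R_p = 0.8998 × 0.8919 = 0.8026 V
R_A has V_p across it, so P = V_p²/R_A.
P_R_A = (0.8026)² / 1.50 = 0.4294 W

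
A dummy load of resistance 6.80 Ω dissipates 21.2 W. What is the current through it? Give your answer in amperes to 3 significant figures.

1.77 A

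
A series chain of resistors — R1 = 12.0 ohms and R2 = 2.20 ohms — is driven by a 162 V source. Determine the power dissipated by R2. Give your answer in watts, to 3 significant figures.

286 W

In a series string the same current flows through every resistor — find that current, then P = I²R for the one we want.
R_total = 12.0 + 2.20 = 14.20 Ω
I = V / R_total = 162 / 14.20 = 11.41 A
P_R2 = I² × R2 = (11.41)² × 2.20 = 286.3 W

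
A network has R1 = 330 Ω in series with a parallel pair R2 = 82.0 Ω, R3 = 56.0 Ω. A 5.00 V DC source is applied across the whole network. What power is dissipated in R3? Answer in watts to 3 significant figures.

Collapse R2‖R3 to a single equivalent, reducing the network to two series elements.
R_p = (82.0×56.0)/(82.0+56.0) = 33.28 Ω
R_total = 330 + 33.28 = 363.3 Ω
I = V / R_total = 5.00 / 363.3 = 0.01376 A
Voltage across the parallel pair: V_p = I × R_p = 0.01376 × 33.28 = 0.4580 V
With V_p across R3, its power is V_p²/R3.
P_R3 = (0.4580)² / 56.0 = 0.003746 W

0.00375 W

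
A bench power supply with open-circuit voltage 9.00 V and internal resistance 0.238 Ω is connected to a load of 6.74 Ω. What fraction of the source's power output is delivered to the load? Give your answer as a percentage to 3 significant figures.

The source delivers εI, of which I²R reaches the load and I²r is lost; since I is common, η = R/(R+r).
η = R / (R + r) = 6.74 / (6.74 + 0.238) = 0.9659

96.6 %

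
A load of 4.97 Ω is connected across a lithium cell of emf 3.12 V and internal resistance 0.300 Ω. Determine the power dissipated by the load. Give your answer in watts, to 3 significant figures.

The internal resistance and the load are in series, so the same I flows through both; get I from ε/(r+R), then I²R for the load.
I = ε / (r + R) = 3.12 / (0.300 + 4.97) = 0.5920 A
P_load = I² R = (0.5920)² × 4.97 = 1.742 W

1.74 W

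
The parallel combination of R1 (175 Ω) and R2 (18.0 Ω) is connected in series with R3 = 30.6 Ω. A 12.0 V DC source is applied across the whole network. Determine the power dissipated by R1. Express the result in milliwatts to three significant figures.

99.6 mW

Reduce the parallel combination to a single R_p; the circuit then becomes R_p in series with the remaining resistor.
R_p = (175×18.0)/(175+18.0) = 16.32 Ω
R_total = R_p + 30.6 = 16.32 + 30.6 = 46.92 Ω
I = V / R_total = 12.0 / 46.92 = 0.2557 A
Voltage across the parallel pair: V_p = I × R_p = 0.2557 × 16.32 = 4.174 V
Use P = V²/R for R1 with V = V_p.
P_R1 = (4.174)² / 175 = 0.09956 W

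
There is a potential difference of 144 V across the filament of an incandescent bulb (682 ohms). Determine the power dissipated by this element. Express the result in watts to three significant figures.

30.4 W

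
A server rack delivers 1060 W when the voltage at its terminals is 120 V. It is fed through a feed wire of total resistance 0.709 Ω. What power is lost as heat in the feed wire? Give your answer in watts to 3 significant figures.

The feed wire and load are in series, so the same current flows in both; the loss is I²R_line.
I = P / V = 1060 / 120 = 8.833 A through the feed wire.
P_line = I² R_line = (8.833)² × 0.709 = 55.32 W

55.3 W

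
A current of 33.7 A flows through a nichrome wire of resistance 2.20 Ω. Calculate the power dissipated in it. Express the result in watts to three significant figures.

With I and R stated, P = I²R applies in one step.
P = (33.70 A)² × 2.20 Ω = 2499 W

2500 W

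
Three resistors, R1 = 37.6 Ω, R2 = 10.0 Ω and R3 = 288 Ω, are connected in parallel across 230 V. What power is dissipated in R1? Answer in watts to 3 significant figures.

Every branch has 230 V across it, so for R1 the power is simply V²/R.
P_R1 = V² / R1 = (230)² / 37.6 Ω = 1407 W

1410 W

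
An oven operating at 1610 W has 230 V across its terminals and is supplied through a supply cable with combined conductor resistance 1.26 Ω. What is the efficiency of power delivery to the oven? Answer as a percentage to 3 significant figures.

96.3 %

I = P / V = 1610 / 230 = 7.000 A through the supply cable.
P_line = I² R_line = (7.000)² × 1.26 = 61.74 W
P_source = P_load + P_line = 1610 + 61.74 = 1672 W
η = P_load / P_source = 1610 / 1672 = 0.9631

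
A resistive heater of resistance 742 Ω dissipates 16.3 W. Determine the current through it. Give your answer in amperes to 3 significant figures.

The two known quantities fix the third via I = √(P / R).
I = √(16.3 / 742) = 0.1482 A

0.148 A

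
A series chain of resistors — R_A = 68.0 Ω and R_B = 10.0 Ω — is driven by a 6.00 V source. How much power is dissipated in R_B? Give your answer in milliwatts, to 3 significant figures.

59.2 mW

Since the resistors are in series they all carry the loop current I = V/R_total; the power in any one is I²R.
R_total = 68.0 + 10.0 = 78.00 Ω
I = V / R_total = 6.00 / 78.00 = 0.07692 A
P_R_B = I² × R_B = (0.07692)² × 10.0 = 0.05917 W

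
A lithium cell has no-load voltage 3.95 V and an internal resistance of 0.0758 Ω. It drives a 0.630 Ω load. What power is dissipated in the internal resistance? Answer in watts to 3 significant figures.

2.37 W

r is in series with the load, so it carries the full circuit current — the loss in it is I²r.
I = ε / (r + R) = 3.95 / (0.0758 + 0.630) = 5.596 A
P_int = I² r = (5.596)² × 0.0758 = 2.374 W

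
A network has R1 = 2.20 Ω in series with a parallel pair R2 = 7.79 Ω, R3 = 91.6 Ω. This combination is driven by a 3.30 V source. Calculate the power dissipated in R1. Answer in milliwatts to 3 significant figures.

272 mW

Collapse R2‖R3 to a single equivalent, reducing the network to two series elements.
R_p = (7.79×91.6)/(7.79+91.6) = 7.179 Ω
R_total = 2.20 + 7.179 = 9.379 Ω
I = V / R_total = 3.30 / 9.379 = 0.3518 A
R1 is in the main series path, so its power is I²R1.
P_R1 = (0.3518)² × 2.20 = 0.2723 W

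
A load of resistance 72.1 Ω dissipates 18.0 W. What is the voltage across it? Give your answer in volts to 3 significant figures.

From P = V I = I²R = V²/R, with the two given quantities we get V = √(P R).
V = √(18.0 × 72.1) = 36.02 V

36.0 V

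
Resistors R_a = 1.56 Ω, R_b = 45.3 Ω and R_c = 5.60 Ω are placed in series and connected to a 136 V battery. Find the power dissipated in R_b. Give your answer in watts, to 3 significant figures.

Every series element carries the same I. Get I from the total resistance, then P = I² × R_b.
R_total = 1.56 + 45.3 + 5.60 = 52.46 Ω
I = V / R_total = 136 / 52.46 = 2.592 A
P_R_b = I² × R_b = (2.592)² × 45.3 = 304.5 W

304 W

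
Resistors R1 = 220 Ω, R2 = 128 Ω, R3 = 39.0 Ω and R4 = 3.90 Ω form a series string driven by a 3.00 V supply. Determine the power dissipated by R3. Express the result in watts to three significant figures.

0.00230 W

Series elements share the same current, so find I first, then use P = I²R.
R_total = 220 + 128 + 39.0 + 3.90 = 390.9 Ω
I = V / R_total = 3.00 / 390.9 = 0.007675 A
P_R3 = I² × R3 = (0.007675)² × 39.0 = 0.002297 W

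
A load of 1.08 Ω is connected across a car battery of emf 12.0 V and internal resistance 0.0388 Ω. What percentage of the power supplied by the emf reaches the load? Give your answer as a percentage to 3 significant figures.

96.5 %

η = P_load/(P_load+P_int) = I²R/(I²R+I²r) = R/(R+r) — the I² cancels for series elements.
η = R / (R + r) = 1.08 / (1.08 + 0.0388) = 0.9653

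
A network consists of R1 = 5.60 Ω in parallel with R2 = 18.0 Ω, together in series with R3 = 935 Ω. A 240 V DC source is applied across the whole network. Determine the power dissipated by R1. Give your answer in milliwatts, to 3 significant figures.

Reduce the parallel combination to a single R_p; the circuit then becomes R_p in series with the remaining resistor.
R_p = (5.60×18.0)/(5.60+18.0) = 4.271 Ω
R_total = R_p + 935 = 4.271 + 935 = 939.3 Ω
I = V / R_total = 240 / 939.3 = 0.2555 A
Voltage across the parallel pair: V_p = I × R_p = 0.2555 × 4.271 = 1.091 V
Use P = V²/R for R1 with V = V_p.
P_R1 = (1.091)² / 5.60 = 0.2127 W

213 mW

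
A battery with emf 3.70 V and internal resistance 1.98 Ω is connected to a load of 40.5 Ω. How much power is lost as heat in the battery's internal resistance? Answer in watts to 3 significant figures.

0.0150 W

The source's internal resistance is just another series element carrying I; its dissipation is I²r.
I = ε / (r + R) = 3.70 / (1.98 + 40.5) = 0.08710 A
P_int = I² r = (0.08710)² × 1.98 = 0.01502 W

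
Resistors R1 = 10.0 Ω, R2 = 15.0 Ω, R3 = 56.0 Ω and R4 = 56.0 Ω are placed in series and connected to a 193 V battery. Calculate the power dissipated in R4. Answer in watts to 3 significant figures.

111 W

In a series string the same current flows through every resistor — find that current, then P = I²R for the one we want.
R_total = 10.0 + 15.0 + 56.0 + 56.0 = 137.0 Ω
I = V / R_total = 193 / 137.0 = 1.409 A
P_R4 = I² × R4 = (1.409)² × 56.0 = 111.1 W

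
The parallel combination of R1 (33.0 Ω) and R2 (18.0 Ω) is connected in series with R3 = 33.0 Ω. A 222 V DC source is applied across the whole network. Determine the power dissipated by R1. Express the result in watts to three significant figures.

102 W

Collapse the R1‖R2 pair into one equivalent R_p; then R_p and R3 form a series string.
R_p = (33.0×18.0)/(33.0+18.0) = 11.65 Ω
R_total = R_p + 33.0 = 11.65 + 33.0 = 44.65 Ω
I = V / R_total = 222 / 44.65 = 4.972 A
Voltage across the parallel pair: V_p = I × R_p = 4.972 × 11.65 = 57.91 V
R1 sits across V_p; its power is V_p²/R.
P_R1 = (57.91)² / 33.0 = 101.6 W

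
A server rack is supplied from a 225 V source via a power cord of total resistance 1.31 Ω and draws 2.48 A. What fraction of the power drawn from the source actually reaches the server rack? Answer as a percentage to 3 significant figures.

The power cord carries the full 2.48 A.
P_line = I² R_line = (2.480)² × 1.31 = 8.057 W
P_source = V I = 225 × 2.480 = 558.0 W; P_load = 549.9 W
η = P_load / P_source = 549.9 / 558.0 = 0.9856

98.6 %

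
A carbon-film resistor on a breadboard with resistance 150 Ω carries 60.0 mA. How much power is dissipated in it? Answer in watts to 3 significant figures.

With I and R stated, P = I²R applies in one step.
P = (0.06000 A)² × 150 Ω = 0.5400 W

0.540 W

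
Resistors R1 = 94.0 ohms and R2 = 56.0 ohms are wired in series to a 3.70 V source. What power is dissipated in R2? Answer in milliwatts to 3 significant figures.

Every series element carries the same I. Get I from the total resistance, then P = I² × R2.
R_total = 94.0 + 56.0 = 150.0 Ω
I = V / R_total = 3.70 / 150.0 = 0.02467 A
P_R2 = I² × R2 = (0.02467)² × 56.0 = 0.03407 W

34.1 mW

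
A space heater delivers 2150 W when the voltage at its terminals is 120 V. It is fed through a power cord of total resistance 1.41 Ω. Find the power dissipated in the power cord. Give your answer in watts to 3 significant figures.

453 W

Line loss is just I²R for the cable — we know both I and R_line directly.
I = P / V = 2150 / 120 = 17.92 A through the power cord.
P_line = I² R_line = (17.92)² × 1.41 = 452.6 W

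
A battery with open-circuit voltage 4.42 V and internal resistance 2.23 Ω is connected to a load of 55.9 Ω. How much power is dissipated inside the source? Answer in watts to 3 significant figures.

0.0129 W

Internal loss is I²r, with I set by the total series resistance r+R.
I = ε / (r + R) = 4.42 / (2.23 + 55.9) = 0.07604 A
P_int = I² r = (0.07604)² × 2.23 = 0.01289 W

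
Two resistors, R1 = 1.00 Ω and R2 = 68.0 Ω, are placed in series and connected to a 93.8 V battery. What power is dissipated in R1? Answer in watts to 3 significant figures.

Since the resistors are in series they all carry the loop current I = V/R_total; the power in any one is I²R.
R_total = 1.00 + 68.0 = 69.00 Ω
I = V / R_total = 93.8 / 69.00 = 1.359 A
P_R1 = I² × R1 = (1.359)² × 1.00 = 1.848 W

1.85 W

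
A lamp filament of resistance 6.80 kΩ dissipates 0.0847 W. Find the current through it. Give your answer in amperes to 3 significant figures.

0.00353 A

From P = V I = I²R = V²/R, with the two given quantities we get I = √(P / R).
I = √(0.0847 / 6800) = 0.003529 A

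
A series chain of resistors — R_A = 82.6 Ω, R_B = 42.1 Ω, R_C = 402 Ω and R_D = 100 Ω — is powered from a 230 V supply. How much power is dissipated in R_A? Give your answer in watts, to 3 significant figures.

11.1 W

In a series string the same current flows through every resistor — find that current, then P = I²R for the one we want.
R_total = 82.6 + 42.1 + 402 + 100 = 626.7 Ω
I = V / R_total = 230 / 626.7 = 0.3670 A
P_R_A = I² × R_A = (0.3670)² × 82.6 = 11.13 W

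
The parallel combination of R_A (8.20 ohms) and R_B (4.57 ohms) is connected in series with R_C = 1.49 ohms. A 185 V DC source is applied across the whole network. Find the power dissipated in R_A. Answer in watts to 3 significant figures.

Combine R_A and R_B into their parallel equivalent first, reducing the network to two series resistors.
R_p = (8.20×4.57)/(8.20+4.57) = 2.935 Ω
R_total = R_p + 1.49 = 2.935 + 1.49 = 4.425 Ω
I = V / R_total = 185 / 4.425 = 41.81 A
Voltage across the parallel pair: V_p = I × R_p = 41.81 × 2.935 = 122.7 V
Use P = V²/R for R_A with V = V_p.
P_R_A = (122.7)² / 8.20 = 1836 W

1840 W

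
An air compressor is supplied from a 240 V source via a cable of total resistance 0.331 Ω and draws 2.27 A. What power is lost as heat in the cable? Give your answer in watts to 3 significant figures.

The cable is a series resistance carrying the load current; its dissipation is I²R_line.
The cable carries the full 2.27 A.
P_line = I² R_line = (2.270)² × 0.331 = 1.706 W

1.71 W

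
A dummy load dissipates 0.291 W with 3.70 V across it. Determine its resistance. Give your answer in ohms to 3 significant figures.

Rearranging the power relation for the two known quantities gives R = V² / P.
R = (3.70)² / 0.291 = 47.04 Ω

47.0 Ω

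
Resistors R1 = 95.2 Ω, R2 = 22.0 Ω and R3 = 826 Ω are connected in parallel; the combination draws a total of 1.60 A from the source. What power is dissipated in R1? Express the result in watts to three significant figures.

8.23 W

Only the total current is stated, so first find the parallel equivalent to get the voltage across the combination.
1/R_eq = 1/95.2 + 1/22.0 + 1/826 ⇒ R_eq = 17.49 Ω
V = I_total × R_eq = 1.600 × 17.49 = 27.99 V
P_R1 = V² / R1 = (27.99)² / 95.2 = 8.228 W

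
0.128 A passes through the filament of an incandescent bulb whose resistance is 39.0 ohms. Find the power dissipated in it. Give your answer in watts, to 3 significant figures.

0.639 W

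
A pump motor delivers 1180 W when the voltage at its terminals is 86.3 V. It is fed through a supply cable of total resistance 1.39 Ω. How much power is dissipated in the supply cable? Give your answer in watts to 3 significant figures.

260 W

The supply cable and load are in series, so the same current flows in both; the loss is I²R_line.
I = P / V = 1180 / 86.3 = 13.67 A through the supply cable.
P_line = I² R_line = (13.67)² × 1.39 = 259.9 W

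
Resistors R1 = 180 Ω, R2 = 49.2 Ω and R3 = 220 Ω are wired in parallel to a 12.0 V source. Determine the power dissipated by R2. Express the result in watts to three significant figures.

The supply voltage appears across each parallel branch — just use P = V²/R2.
P_R2 = V² / R2 = (12.0)² / 49.2 Ω = 2.927 W

2.93 W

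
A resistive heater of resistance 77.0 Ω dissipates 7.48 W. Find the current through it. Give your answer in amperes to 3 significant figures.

The two known quantities fix the third via I = √(P / R).
I = √(7.48 / 77.0) = 0.3117 A

0.312 A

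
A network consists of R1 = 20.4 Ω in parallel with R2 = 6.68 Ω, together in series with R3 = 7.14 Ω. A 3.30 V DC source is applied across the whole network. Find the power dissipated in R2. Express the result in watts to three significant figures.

0.279 W

Reduce the parallel combination to a single R_p; the circuit then becomes R_p in series with the remaining resistor.
R_p = (20.4×6.68)/(20.4+6.68) = 5.032 Ω
R_total = R_p + 7.14 = 5.032 + 7.14 = 12.17 Ω
I = V / R_total = 3.30 / 12.17 = 0.2711 A
Voltage across the parallel pair: V_p = I × R_p = 0.2711 × 5.032 = 1.364 V
R2 sits across V_p; its power is V_p²/R.
P_R2 = (1.364)² / 6.68 = 0.2786 W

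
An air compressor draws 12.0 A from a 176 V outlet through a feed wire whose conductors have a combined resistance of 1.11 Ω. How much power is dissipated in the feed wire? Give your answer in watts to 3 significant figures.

160 W

The feed wire and load are in series, so the same current flows in both; the loss is I²R_line.
The feed wire carries the full 12.0 A.
P_line = I² R_line = (12.00)² × 1.11 = 159.8 W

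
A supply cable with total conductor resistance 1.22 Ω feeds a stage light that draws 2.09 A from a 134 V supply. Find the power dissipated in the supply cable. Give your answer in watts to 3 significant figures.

Line loss is just I²R for the cable — we know both I and R_line directly.
The supply cable carries the full 2.09 A.
P_line = I² R_line = (2.090)² × 1.22 = 5.329 W

5.33 W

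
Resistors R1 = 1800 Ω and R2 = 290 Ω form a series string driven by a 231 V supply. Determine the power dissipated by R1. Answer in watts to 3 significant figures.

The current is common to all series resistors; compute it, then apply P = I²R for the target.
R_total = 1800 + 290 = 2090 Ω
I = V / R_total = 231 / 2090 = 0.1105 A
P_R1 = I² × R1 = (0.1105)² × 1800 = 21.99 W

22.0 W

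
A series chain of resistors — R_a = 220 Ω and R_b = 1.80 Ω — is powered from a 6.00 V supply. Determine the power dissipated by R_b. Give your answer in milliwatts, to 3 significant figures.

1.32 mW

The current is common to all series resistors; compute it, then apply P = I²R for the target.
R_total = 220 + 1.80 = 221.8 Ω
I = V / R_total = 6.00 / 221.8 = 0.02705 A
P_R_b = I² × R_b = (0.02705)² × 1.80 = 0.001317 W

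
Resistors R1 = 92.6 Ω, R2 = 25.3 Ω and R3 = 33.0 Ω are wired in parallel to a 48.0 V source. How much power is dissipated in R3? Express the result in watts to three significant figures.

69.8 W

The supply voltage appears across each parallel branch — just use P = V²/R3.
P_R3 = V² / R3 = (48.0)² / 33.0 Ω = 69.82 W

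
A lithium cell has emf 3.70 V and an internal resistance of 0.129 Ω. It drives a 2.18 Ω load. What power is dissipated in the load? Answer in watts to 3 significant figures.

Find the circuit current first, then P = I²R for the load (series elements share I).
I = ε / (r + R) = 3.70 / (0.129 + 2.18) = 1.602 A
P_load = I² R = (1.602)² × 2.18 = 5.598 W

5.60 W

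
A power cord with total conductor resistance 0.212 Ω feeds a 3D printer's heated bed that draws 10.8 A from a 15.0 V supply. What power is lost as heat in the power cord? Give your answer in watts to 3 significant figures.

24.7 W

The power cord and load are in series, so the same current flows in both; the loss is I²R_line.
The power cord carries the full 10.8 A.
P_line = I² R_line = (10.80)² × 0.212 = 24.73 W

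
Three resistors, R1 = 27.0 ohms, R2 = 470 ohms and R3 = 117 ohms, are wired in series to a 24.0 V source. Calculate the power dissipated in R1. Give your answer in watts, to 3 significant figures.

0.0413 W

The current is common to all series resistors; compute it, then apply P = I²R for the target.
R_total = 27.0 + 470 + 117 = 614.0 Ω
I = V / R_total = 24.0 / 614.0 = 0.03909 A
P_R1 = I² × R1 = (0.03909)² × 27.0 = 0.04125 W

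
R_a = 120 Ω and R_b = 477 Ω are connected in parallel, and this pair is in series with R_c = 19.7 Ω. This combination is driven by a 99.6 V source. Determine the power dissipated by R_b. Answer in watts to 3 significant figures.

Collapse the R_a‖R_b pair into one equivalent R_p; then R_p and R_c form a series string.
R_p = (120×477)/(120+477) = 95.88 Ω
R_total = R_p + 19.7 = 95.88 + 19.7 = 115.6 Ω
I = V / R_total = 99.6 / 115.6 = 0.8617 A
Voltage across the parallel pair: V_p = I × R_p = 0.8617 × 95.88 = 82.62 V
R_b has V_p across it, so P = V_p²/R_b.
P_R_b = (82.62)² / 477 = 14.31 W

14.3 W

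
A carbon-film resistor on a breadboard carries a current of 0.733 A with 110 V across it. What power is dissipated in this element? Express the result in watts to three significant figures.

80.6 W

Both the voltage across and the current through the element are known, so P = V I applies directly.
P = 110 V × 0.7330 A = 80.63 W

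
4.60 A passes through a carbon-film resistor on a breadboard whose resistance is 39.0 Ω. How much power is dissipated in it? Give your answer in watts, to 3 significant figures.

825 W

The current through and the resistance of the element are both given; use P = I²R.
P = (4.600 A)² × 39.0 Ω = 825.2 W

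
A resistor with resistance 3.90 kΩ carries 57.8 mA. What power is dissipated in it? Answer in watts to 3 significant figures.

13.0 W

Current and resistance are given, so P = I²R is the direct form.
P = (0.05780 A)² × 3900 Ω = 13.03 W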